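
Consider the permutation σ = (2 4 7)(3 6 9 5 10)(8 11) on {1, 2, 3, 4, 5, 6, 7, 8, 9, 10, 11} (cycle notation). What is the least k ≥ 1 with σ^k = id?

The disjoint cycles have lengths 5, 3, 2, 1.
Since disjoint cycles commute, ord(σ) = lcm(5, 3, 2) = 30.

30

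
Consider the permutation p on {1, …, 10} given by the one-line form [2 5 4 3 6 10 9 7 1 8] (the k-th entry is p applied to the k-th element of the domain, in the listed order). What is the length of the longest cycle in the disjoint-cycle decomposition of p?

8

Decomposing into disjoint cycles gives (1 2 5 6 10 8 7 9)(3 4); the longest has length 8.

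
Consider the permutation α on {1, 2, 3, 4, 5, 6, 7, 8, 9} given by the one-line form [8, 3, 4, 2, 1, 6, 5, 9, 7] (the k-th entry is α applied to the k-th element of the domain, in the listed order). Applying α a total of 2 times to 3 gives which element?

Tracing 3 → 4 → … returns to 3 after 3 steps, so 3 lies in a 3-cycle (2 3 4).
Stepping 2 places around the cycle: 3 → 4 → 2.

2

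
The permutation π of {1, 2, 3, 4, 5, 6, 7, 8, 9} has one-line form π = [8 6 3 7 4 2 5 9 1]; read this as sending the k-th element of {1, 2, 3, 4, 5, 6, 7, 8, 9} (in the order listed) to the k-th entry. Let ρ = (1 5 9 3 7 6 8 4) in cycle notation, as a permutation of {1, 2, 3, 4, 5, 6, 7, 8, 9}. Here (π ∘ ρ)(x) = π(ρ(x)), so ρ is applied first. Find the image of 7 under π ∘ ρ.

(π ∘ ρ)(7) = π(ρ(7)). ρ(7) = 6, then π(6) = 2. So (π ∘ ρ)(7) = 2.

2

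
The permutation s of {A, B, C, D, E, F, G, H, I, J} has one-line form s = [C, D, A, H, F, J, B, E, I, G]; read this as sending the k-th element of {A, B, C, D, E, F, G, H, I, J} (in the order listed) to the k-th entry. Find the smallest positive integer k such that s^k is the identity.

14

The disjoint-cycle form of s has cycle lengths 7, 2, 1.
The order is lcm(7, 2) = 14.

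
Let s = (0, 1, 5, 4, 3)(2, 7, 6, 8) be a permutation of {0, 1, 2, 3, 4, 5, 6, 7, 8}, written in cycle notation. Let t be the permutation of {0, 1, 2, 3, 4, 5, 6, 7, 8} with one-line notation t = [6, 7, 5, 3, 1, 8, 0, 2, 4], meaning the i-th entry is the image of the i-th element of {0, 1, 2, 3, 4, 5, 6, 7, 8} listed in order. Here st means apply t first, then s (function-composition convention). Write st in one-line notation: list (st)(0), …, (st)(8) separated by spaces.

(st)(x) = s(t(x)). Computing each image: s(t(0)) = s(6) = 8, s(t(1)) = s(7) = 6, s(t(2)) = s(5) = 4, s(t(3)) = s(3) = 0, s(t(4)) = s(1) = 5, s(t(5)) = s(8) = 2, s(t(6)) = s(0) = 1, s(t(7)) = s(2) = 7, s(t(8)) = s(4) = 3.
Hence st = [8 6 4 0 5 2 1 7 3].

8 6 4 0 5 2 1 7 3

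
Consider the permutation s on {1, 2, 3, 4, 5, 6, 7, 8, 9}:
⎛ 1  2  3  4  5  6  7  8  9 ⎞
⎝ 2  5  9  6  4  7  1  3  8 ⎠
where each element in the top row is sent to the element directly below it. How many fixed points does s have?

0

No element satisfies s(x) = x, so there are 0 fixed points.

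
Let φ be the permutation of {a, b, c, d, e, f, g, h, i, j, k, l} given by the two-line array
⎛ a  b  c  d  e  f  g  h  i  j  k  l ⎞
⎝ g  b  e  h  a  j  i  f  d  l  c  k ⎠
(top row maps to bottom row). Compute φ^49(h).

c

Tracing h → f → … returns to h after 11 steps, so h lies in an 11-cycle (a g i d h f j l k c e).
Powers repeat with period 11 on this cycle, and 49 mod 11 = 5, so φ^49(h) = φ^5(h).
Advancing 5 steps from h: h → f → j → l → k → c.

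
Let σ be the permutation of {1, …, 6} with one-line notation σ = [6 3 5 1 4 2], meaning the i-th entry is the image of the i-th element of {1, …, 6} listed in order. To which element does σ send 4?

1

4 is element number 4 of the domain, and entry number 4 of the one-line form is 1, so σ(4) = 1.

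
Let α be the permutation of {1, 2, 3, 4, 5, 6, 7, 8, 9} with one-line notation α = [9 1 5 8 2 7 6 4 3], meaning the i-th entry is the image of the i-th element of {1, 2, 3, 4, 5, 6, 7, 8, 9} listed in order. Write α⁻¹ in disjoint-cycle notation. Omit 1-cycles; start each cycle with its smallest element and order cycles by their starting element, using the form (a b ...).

(1 2 5 3 9)(4 8)(6 7)

The cycle decomposition of α is (1 9 3 5 2)(4 8)(6 7).
Reversing each cycle (and rotating so the smallest element leads) gives α⁻¹ = (1 2 5 3 9)(4 8)(6 7).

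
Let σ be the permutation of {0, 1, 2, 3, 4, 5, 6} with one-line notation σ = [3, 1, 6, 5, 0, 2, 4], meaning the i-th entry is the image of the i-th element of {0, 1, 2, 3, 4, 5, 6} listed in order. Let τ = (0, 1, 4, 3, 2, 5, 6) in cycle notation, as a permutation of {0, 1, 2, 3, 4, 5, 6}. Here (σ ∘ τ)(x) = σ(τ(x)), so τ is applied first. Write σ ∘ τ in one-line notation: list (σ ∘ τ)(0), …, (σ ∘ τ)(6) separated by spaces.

(σ ∘ τ)(x) = σ(τ(x)). Computing each image: σ(τ(0)) = σ(1) = 1, σ(τ(1)) = σ(4) = 0, σ(τ(2)) = σ(5) = 2, σ(τ(3)) = σ(2) = 6, σ(τ(4)) = σ(3) = 5, σ(τ(5)) = σ(6) = 4, σ(τ(6)) = σ(0) = 3.
Hence σ ∘ τ = [1 0 2 6 5 4 3].

1 0 2 6 5 4 3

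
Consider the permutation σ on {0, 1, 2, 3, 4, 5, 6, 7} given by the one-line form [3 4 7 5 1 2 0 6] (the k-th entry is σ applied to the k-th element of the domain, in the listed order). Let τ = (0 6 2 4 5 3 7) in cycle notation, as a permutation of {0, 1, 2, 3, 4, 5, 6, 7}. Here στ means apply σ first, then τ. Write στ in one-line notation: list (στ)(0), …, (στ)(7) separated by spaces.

For each element, apply σ then τ: 0 → 3 → 7; 1 → 4 → 5; 2 → 7 → 0; 3 → 5 → 3; 4 → 1 → 1; 5 → 2 → 4; 6 → 0 → 6; 7 → 6 → 2.
Collecting the images, στ = [7 5 0 3 1 4 6 2].

7 5 0 3 1 4 6 2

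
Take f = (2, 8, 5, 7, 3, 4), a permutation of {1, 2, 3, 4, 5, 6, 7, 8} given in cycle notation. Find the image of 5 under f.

Within (2, 8, 5, 7, 3, 4), 5 ↦ 7.

7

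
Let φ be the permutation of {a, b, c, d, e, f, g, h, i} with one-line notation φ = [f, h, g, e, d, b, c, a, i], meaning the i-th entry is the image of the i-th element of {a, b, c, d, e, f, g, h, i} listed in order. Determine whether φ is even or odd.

In disjoint-cycle form the cycle lengths are 4, 2, 2, 1.
A cycle is odd iff its length is even; φ has 3 even-length cycles, so sgn(φ) = (−1)^3 and φ is odd.

odd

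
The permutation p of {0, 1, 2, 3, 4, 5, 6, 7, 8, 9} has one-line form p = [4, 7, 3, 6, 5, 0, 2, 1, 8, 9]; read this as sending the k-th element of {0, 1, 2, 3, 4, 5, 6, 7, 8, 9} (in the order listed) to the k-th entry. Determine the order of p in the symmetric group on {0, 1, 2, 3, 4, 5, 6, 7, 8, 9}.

The disjoint-cycle form of p has cycle lengths 3, 3, 2, 1, 1.
The order is lcm(3, 3, 2) = 6.

6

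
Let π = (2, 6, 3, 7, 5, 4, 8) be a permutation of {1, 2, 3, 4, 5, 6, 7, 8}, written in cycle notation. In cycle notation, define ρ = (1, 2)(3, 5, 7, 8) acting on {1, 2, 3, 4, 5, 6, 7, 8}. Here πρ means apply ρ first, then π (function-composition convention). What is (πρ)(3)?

4

(πρ)(3) = π(ρ(3)). ρ(3) = 5, then π(5) = 4. So (πρ)(3) = 4.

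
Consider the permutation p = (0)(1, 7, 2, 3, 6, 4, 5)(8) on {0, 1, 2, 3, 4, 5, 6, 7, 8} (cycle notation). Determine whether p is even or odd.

even

The cycle lengths are 7, 1, 1.
A cycle of length ℓ contributes ℓ−1 transpositions, so p is a product of 6 transpositions — even.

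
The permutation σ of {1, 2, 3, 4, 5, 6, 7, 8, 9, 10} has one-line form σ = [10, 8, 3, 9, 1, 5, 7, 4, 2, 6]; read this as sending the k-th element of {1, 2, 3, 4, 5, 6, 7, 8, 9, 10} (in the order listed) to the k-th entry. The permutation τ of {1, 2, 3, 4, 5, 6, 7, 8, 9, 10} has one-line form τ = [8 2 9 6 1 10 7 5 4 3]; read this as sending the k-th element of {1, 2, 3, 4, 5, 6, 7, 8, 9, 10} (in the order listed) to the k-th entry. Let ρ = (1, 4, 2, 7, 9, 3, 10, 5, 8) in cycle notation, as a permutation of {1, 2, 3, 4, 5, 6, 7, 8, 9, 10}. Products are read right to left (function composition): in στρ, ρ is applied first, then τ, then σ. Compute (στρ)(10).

(στρ)(10) = σ(τ(ρ(10))). ρ(10) = 5, then τ(5) = 1, then σ(1) = 10, so the result is 10.

10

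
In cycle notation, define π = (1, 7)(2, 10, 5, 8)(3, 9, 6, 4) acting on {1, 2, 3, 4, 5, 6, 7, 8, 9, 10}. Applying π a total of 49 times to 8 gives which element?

8 lies in the 4-cycle (2, 10, 5, 8).
Powers repeat with period 4 on this cycle, and 49 mod 4 = 1, so π^49(8) = π^1(8).
Stepping 1 place around the cycle: 8 → 2.

2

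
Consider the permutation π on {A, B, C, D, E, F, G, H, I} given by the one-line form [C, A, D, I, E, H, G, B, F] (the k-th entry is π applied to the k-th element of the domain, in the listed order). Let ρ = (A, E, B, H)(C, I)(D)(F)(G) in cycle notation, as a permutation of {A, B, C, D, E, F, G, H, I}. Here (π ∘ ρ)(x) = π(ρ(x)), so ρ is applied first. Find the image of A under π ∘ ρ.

E

First apply ρ: ρ(A) = E, then π(E) = E. Thus (π ∘ ρ)(A) = E.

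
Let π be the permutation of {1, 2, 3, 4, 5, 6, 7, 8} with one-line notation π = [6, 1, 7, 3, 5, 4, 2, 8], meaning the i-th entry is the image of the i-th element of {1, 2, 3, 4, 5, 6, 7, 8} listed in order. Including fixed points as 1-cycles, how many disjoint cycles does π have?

The cycle decomposition is (1 6 4 3 7 2)(5)(8), which has 3 cycles (counting 1-cycles).

3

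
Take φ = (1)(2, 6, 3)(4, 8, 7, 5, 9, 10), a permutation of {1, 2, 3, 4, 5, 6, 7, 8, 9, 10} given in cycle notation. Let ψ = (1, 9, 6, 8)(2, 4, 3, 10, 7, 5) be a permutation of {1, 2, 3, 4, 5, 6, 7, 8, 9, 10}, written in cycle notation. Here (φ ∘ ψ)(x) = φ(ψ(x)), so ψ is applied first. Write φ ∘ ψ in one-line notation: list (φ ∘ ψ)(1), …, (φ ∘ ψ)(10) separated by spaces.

10 8 4 2 6 7 9 1 3 5

(φ ∘ ψ)(x) = φ(ψ(x)). Computing each image: φ(ψ(1)) = φ(9) = 10, φ(ψ(2)) = φ(4) = 8, φ(ψ(3)) = φ(10) = 4, φ(ψ(4)) = φ(3) = 2, φ(ψ(5)) = φ(2) = 6, φ(ψ(6)) = φ(8) = 7, φ(ψ(7)) = φ(5) = 9, φ(ψ(8)) = φ(1) = 1, φ(ψ(9)) = φ(6) = 3, φ(ψ(10)) = φ(7) = 5.
Hence φ ∘ ψ = [10 8 4 2 6 7 9 1 3 5].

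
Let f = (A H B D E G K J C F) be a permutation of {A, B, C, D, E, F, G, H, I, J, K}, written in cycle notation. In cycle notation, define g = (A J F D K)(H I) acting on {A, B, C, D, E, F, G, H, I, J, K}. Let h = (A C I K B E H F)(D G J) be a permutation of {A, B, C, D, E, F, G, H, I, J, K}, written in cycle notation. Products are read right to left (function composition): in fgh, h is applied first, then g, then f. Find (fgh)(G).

A

Chase G: h(G) = J; g(J) = F; f(F) = A. Hence (fgh)(G) = A.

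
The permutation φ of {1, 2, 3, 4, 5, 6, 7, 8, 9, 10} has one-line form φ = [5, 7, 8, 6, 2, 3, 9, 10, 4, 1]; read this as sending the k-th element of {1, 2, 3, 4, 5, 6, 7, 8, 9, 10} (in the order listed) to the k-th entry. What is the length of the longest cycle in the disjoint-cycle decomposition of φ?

10

Decomposing into disjoint cycles gives (1 5 2 7 9 4 6 3 8 10); the longest has length 10.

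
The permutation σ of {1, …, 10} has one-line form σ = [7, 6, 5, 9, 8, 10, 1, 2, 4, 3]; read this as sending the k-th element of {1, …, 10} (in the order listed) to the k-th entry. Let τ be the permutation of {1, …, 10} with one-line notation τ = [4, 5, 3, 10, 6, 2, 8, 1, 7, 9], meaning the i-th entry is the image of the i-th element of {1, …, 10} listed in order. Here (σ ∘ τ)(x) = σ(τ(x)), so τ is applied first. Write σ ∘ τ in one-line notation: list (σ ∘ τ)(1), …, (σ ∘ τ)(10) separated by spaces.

9 8 5 3 10 6 2 7 1 4

Chase each element through τ then σ: 1 → 4 → 9; 2 → 5 → 8; 3 → 3 → 5; 4 → 10 → 3; 5 → 6 → 10; 6 → 2 → 6; 7 → 8 → 2; 8 → 1 → 7; 9 → 7 → 1; 10 → 9 → 4.
Collecting the images, σ ∘ τ = [9 8 5 3 10 6 2 7 1 4].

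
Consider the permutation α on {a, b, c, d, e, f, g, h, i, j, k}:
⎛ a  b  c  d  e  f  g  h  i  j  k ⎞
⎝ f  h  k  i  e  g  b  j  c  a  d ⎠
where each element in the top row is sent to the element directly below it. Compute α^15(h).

Tracing h → j → … returns to h after 6 steps, so h lies in a 6-cycle (a f g b h j).
Since the cycle has length 6, α^15 acts on it the same as α^3 (15 mod 6 = 3).
Advancing 3 steps from h: h → j → a → f.

f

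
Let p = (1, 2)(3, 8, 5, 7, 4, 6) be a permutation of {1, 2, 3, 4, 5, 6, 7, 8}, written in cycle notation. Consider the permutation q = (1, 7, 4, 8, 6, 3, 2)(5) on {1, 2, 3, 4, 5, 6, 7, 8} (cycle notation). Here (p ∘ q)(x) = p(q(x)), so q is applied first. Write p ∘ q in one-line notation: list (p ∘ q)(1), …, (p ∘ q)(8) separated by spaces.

4 2 1 5 7 8 6 3

(p ∘ q)(x) = p(q(x)). Computing each image: p(q(1)) = p(7) = 4, p(q(2)) = p(1) = 2, p(q(3)) = p(2) = 1, p(q(4)) = p(8) = 5, p(q(5)) = p(5) = 7, p(q(6)) = p(3) = 8, p(q(7)) = p(4) = 6, p(q(8)) = p(6) = 3.
Hence p ∘ q = [4 2 1 5 7 8 6 3].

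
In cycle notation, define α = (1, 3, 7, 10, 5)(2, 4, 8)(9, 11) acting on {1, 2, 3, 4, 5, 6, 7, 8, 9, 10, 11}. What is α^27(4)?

4 lies in the 3-cycle (2, 4, 8).
On a 3-cycle, α^3 is the identity, so α^27 = α^0 there (27 ≡ 0 mod 3).
So α^27(4) = 4.

4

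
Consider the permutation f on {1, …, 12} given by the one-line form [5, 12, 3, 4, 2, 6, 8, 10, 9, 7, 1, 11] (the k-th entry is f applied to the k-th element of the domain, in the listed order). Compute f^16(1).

Tracing 1 → 5 → … returns to 1 after 5 steps, so 1 lies in a 5-cycle (1, 5, 2, 12, 11).
On a 5-cycle, f^5 is the identity, so f^16 = f^1 there (16 ≡ 1 mod 5).
Advancing 1 step from 1: 1 → 5.

5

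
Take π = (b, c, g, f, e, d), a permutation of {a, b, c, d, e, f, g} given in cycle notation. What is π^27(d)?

d lies in the 6-cycle (b, c, g, f, e, d).
On a 6-cycle, π^6 is the identity, so π^27 = π^3 there (27 ≡ 3 mod 6).
Stepping 3 places around the cycle: d → b → c → g.

g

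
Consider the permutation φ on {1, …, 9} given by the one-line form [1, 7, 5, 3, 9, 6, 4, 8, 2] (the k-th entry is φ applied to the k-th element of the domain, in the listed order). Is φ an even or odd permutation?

In disjoint-cycle form the cycle lengths are 6, 1, 1, 1.
A cycle of length ℓ contributes ℓ−1 transpositions, so φ is a product of 5 transpositions — odd.

odd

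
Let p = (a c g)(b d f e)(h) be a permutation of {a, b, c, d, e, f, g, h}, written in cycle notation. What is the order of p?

The disjoint cycles have lengths 4, 3, 1.
The order of p is the least common multiple of its cycle lengths: lcm(4, 3) = 12.

12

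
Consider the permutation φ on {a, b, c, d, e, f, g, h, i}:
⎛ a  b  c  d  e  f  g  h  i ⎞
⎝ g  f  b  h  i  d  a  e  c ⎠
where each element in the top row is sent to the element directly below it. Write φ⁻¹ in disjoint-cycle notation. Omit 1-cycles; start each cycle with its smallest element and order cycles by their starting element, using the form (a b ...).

(a g)(b c i e h d f)

First write φ in disjoint cycles: (a g)(b f d h e i c).
The inverse reverses every cycle; in canonical form, φ⁻¹ = (a g)(b c i e h d f).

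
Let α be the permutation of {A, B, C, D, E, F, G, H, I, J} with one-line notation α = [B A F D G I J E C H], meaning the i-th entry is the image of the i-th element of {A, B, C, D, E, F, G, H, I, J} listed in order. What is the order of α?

12

The disjoint-cycle form of α has cycle lengths 4, 3, 2, 1.
The order of α is the least common multiple of its cycle lengths: lcm(4, 3, 2) = 12.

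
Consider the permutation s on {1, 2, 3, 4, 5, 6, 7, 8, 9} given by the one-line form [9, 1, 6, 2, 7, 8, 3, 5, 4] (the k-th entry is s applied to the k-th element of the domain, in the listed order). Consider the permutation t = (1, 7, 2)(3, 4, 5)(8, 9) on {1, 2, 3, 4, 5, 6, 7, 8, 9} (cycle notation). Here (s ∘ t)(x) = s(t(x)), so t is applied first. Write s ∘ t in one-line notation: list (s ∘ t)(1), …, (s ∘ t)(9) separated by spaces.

Chase each element through t then s: 1 → 7 → 3; 2 → 1 → 9; 3 → 4 → 2; 4 → 5 → 7; 5 → 3 → 6; 6 → 6 → 8; 7 → 2 → 1; 8 → 9 → 4; 9 → 8 → 5.
So s ∘ t in one-line form is 3 9 2 7 6 8 1 4 5.

3 9 2 7 6 8 1 4 5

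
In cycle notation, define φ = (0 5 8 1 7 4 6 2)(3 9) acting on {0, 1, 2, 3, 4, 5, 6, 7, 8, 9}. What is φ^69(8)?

8 lies in the 8-cycle (0 5 8 1 7 4 6 2).
On an 8-cycle, φ^8 is the identity, so φ^69 = φ^5 there (69 ≡ 5 mod 8).
Advancing 5 steps from 8: 8 → 1 → 7 → 4 → 6 → 2.

2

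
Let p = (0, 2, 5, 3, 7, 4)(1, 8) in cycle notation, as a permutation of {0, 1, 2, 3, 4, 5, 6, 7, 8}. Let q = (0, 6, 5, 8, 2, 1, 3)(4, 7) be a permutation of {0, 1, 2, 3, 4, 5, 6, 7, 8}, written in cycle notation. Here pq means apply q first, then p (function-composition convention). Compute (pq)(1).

q(1) = 3, then p(3) = 7; composing gives (pq)(1) = 7.

7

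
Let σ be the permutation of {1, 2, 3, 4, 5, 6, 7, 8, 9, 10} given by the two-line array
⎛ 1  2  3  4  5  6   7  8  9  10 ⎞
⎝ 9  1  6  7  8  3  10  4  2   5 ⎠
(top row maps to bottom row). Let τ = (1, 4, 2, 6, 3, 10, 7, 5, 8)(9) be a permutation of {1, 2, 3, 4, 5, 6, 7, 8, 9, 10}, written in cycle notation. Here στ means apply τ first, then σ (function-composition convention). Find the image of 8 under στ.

9

First apply τ: τ(8) = 1, then σ(1) = 9. Thus (στ)(8) = 9.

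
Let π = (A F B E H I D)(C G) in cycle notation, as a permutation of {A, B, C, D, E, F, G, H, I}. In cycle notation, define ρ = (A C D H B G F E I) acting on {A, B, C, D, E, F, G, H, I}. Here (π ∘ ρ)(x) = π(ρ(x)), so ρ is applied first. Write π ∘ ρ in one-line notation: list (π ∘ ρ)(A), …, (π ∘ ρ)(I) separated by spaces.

G C A I D H B E F

For each element, apply ρ then π: A → C → G; B → G → C; C → D → A; D → H → I; E → I → D; F → E → H; G → F → B; H → B → E; I → A → F.
So π ∘ ρ in one-line form is G C A I D H B E F.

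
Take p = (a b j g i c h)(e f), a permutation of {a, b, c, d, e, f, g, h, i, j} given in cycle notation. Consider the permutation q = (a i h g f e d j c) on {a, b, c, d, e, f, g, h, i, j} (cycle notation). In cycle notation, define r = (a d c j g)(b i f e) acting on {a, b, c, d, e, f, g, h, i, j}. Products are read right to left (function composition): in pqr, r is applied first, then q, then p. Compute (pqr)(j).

Chase j: r(j) = g; q(g) = f; p(f) = e. Hence (pqr)(j) = e.

e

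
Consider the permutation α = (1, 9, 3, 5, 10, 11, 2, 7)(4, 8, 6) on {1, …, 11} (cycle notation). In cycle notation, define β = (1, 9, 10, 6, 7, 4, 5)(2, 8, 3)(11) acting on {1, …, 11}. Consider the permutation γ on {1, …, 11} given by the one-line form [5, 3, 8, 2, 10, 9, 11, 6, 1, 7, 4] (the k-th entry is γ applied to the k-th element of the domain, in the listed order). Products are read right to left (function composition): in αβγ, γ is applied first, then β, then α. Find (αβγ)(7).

2

(αβγ)(7) = α(β(γ(7))). γ(7) = 11, then β(11) = 11, then α(11) = 2, so the result is 2.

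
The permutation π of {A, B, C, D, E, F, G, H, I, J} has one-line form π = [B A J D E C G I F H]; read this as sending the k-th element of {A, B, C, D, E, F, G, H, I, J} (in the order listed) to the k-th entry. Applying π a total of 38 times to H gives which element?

Tracing H → I → … returns to H after 5 steps, so H lies in a 5-cycle (C J H I F).
Powers repeat with period 5 on this cycle, and 38 mod 5 = 3, so π^38(H) = π^3(H).
Advancing 3 steps from H: H → I → F → C.

C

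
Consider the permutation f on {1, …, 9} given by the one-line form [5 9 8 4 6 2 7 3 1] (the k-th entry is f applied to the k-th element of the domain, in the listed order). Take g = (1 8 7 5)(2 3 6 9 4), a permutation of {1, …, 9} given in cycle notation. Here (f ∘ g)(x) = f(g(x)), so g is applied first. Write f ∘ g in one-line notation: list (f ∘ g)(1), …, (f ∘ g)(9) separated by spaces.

(f ∘ g)(x) = f(g(x)). Computing each image: f(g(1)) = f(8) = 3, f(g(2)) = f(3) = 8, f(g(3)) = f(6) = 2, f(g(4)) = f(2) = 9, f(g(5)) = f(1) = 5, f(g(6)) = f(9) = 1, f(g(7)) = f(5) = 6, f(g(8)) = f(7) = 7, f(g(9)) = f(4) = 4.
Hence f ∘ g = [3 8 2 9 5 1 6 7 4].

3 8 2 9 5 1 6 7 4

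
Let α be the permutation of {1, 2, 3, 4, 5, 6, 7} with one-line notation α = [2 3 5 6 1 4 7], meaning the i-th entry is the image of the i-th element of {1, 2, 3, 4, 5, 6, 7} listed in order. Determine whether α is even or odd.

even

In disjoint-cycle form the cycle lengths are 4, 2, 1.
A cycle is odd iff its length is even; α has 2 even-length cycles, so sgn(α) = (−1)^2 and α is even.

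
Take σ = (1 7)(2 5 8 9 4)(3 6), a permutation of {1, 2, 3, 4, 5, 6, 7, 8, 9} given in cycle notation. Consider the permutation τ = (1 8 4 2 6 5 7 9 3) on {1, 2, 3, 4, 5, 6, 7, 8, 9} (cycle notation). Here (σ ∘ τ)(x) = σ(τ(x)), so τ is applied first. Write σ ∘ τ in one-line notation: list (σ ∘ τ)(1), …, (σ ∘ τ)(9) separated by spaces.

9 3 7 5 1 8 4 2 6

(σ ∘ τ)(x) = σ(τ(x)). Computing each image: σ(τ(1)) = σ(8) = 9, σ(τ(2)) = σ(6) = 3, σ(τ(3)) = σ(1) = 7, σ(τ(4)) = σ(2) = 5, σ(τ(5)) = σ(7) = 1, σ(τ(6)) = σ(5) = 8, σ(τ(7)) = σ(9) = 4, σ(τ(8)) = σ(4) = 2, σ(τ(9)) = σ(3) = 6.
Hence σ ∘ τ = [9 3 7 5 1 8 4 2 6].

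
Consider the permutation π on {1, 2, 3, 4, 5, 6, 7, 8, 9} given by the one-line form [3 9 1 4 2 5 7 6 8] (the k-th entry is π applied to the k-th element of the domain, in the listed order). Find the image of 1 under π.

1 is element number 1 of the domain, and entry number 1 of the one-line form is 3, so π(1) = 3.

3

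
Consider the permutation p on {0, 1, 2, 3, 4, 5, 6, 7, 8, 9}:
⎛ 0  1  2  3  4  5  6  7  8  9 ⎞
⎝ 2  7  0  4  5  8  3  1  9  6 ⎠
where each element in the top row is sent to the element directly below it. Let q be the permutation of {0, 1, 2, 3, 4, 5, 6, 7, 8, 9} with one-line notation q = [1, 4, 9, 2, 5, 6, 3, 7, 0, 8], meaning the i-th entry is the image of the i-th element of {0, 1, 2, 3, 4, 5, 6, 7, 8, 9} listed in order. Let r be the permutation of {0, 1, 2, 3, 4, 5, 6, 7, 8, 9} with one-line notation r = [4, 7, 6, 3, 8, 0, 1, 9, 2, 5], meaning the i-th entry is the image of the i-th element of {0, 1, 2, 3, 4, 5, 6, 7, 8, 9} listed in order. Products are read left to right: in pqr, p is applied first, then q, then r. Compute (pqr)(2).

7

(pqr)(2) = r(q(p(2))). p(2) = 0, then q(0) = 1, then r(1) = 7, so the result is 7.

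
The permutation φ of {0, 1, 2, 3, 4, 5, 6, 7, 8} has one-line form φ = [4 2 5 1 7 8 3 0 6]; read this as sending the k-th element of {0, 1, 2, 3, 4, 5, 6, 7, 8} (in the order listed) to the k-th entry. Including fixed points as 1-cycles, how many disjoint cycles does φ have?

The cycle decomposition is (0 4 7)(1 2 5 8 6 3), which has 2 cycles (counting 1-cycles).

2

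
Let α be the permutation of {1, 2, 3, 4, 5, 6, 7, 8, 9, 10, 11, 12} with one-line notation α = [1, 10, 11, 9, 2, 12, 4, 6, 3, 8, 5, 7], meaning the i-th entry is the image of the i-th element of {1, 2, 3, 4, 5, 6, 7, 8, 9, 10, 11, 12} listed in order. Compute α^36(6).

Tracing 6 → 12 → … returns to 6 after 11 steps, so 6 lies in an 11-cycle (2 10 8 6 12 7 4 9 3 11 5).
On an 11-cycle, α^11 is the identity, so α^36 = α^3 there (36 ≡ 3 mod 11).
Advancing 3 steps from 6: 6 → 12 → 7 → 4.

4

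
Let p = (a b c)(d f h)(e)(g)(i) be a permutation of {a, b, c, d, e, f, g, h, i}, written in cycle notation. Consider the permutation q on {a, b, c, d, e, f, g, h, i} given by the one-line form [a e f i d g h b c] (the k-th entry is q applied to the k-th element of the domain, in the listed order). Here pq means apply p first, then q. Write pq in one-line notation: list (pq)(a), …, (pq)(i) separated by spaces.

(pq)(x) = q(p(x)). Computing each image: q(p(a)) = q(b) = e, q(p(b)) = q(c) = f, q(p(c)) = q(a) = a, q(p(d)) = q(f) = g, q(p(e)) = q(e) = d, q(p(f)) = q(h) = b, q(p(g)) = q(g) = h, q(p(h)) = q(d) = i, q(p(i)) = q(i) = c.
Hence pq = [e f a g d b h i c].

e f a g d b h i c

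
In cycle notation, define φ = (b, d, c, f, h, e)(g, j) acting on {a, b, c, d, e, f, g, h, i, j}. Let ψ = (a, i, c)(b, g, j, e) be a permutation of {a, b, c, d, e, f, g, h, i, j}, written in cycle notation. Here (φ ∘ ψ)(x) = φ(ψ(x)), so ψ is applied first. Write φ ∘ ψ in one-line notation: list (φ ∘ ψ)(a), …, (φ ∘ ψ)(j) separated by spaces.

(φ ∘ ψ)(x) = φ(ψ(x)). Computing each image: φ(ψ(a)) = φ(i) = i, φ(ψ(b)) = φ(g) = j, φ(ψ(c)) = φ(a) = a, φ(ψ(d)) = φ(d) = c, φ(ψ(e)) = φ(b) = d, φ(ψ(f)) = φ(f) = h, φ(ψ(g)) = φ(j) = g, φ(ψ(h)) = φ(h) = e, φ(ψ(i)) = φ(c) = f, φ(ψ(j)) = φ(e) = b.
Hence φ ∘ ψ = [i j a c d h g e f b].

i j a c d h g e f b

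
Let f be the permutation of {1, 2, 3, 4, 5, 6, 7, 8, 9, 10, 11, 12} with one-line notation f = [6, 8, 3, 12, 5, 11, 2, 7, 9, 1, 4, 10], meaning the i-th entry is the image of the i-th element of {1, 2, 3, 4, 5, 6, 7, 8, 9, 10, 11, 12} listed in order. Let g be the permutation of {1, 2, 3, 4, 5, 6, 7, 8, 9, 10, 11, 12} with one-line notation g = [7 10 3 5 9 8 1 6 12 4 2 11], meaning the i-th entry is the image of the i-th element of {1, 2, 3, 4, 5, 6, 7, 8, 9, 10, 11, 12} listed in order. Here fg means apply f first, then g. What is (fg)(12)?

4

(fg)(12) = g(f(12)). f(12) = 10, then g(10) = 4. So (fg)(12) = 4.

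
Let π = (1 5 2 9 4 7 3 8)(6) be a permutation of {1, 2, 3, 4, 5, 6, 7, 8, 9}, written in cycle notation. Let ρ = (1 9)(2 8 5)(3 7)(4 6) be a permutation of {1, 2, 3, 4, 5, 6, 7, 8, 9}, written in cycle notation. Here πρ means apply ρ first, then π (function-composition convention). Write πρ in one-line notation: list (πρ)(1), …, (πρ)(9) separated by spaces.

4 1 3 6 9 7 8 2 5

Chase each element through ρ then π: 1 → 9 → 4; 2 → 8 → 1; 3 → 7 → 3; 4 → 6 → 6; 5 → 2 → 9; 6 → 4 → 7; 7 → 3 → 8; 8 → 5 → 2; 9 → 1 → 5.
So πρ in one-line form is 4 1 3 6 9 7 8 2 5.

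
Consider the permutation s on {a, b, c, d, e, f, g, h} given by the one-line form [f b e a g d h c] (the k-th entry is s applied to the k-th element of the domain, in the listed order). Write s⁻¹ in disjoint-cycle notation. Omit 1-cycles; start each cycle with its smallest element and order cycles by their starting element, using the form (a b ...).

The cycle decomposition of s is (a f d)(c e g h).
Reversing each cycle (and rotating so the smallest element leads) gives s⁻¹ = (a d f)(c h g e).

(a d f)(c h g e)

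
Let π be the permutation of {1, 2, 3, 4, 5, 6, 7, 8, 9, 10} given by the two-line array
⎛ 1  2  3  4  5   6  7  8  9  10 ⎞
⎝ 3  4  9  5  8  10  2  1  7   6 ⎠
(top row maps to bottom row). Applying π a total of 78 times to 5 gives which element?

2

Tracing 5 → 8 → … returns to 5 after 8 steps, so 5 lies in an 8-cycle (1 3 9 7 2 4 5 8).
Powers repeat with period 8 on this cycle, and 78 mod 8 = 6, so π^78(5) = π^6(5).
Stepping 6 places around the cycle: 5 → 8 → 1 → 3 → 9 → 7 → 2.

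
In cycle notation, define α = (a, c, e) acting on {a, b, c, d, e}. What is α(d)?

d does not appear in any cycle of α, so it is a fixed point: α(d) = d.

d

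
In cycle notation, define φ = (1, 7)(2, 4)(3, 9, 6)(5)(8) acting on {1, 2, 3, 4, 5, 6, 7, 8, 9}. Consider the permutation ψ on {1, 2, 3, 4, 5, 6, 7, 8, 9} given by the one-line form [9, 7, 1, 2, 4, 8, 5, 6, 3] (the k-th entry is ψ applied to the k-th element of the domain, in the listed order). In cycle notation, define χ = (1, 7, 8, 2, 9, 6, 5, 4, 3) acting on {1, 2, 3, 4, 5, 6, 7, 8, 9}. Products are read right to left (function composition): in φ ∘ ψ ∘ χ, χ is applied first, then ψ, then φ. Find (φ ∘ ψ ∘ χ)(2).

9

Chase 2: χ(2) = 9; ψ(9) = 3; φ(3) = 9. Hence (φ ∘ ψ ∘ χ)(2) = 9.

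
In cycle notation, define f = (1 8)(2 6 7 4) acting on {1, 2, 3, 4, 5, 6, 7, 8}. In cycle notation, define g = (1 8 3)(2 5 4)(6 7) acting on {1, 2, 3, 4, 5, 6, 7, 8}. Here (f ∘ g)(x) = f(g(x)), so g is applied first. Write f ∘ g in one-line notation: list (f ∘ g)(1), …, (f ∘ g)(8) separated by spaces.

1 5 8 6 2 4 7 3

Chase each element through g then f: 1 → 8 → 1; 2 → 5 → 5; 3 → 1 → 8; 4 → 2 → 6; 5 → 4 → 2; 6 → 7 → 4; 7 → 6 → 7; 8 → 3 → 3.
Collecting the images, f ∘ g = [1 5 8 6 2 4 7 3].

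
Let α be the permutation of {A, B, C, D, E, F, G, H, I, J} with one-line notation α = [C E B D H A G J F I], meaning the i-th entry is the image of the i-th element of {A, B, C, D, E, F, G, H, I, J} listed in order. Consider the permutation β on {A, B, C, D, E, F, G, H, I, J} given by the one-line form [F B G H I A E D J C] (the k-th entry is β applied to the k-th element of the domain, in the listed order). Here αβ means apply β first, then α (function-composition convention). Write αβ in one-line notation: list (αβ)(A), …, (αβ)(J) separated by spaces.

A E G J F C H D I B

Chase each element through β then α: A → F → A; B → B → E; C → G → G; D → H → J; E → I → F; F → A → C; G → E → H; H → D → D; I → J → I; J → C → B.
So αβ in one-line form is A E G J F C H D I B.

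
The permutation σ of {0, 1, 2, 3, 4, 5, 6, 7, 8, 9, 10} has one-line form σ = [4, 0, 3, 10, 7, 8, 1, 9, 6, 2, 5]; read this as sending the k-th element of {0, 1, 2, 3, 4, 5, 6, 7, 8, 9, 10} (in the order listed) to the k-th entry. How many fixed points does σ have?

No element satisfies σ(x) = x, so there are 0 fixed points.

0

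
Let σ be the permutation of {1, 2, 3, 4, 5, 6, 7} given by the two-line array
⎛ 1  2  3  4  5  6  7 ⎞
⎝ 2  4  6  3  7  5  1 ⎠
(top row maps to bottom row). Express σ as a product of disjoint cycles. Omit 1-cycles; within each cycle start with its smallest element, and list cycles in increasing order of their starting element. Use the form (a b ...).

Start at 1 and follow images: 1 → 2 → 4 → 3 → 6 → 5 → 7 → 1, giving the cycle (1 2 4 3 6 5 7).
Repeating from the next unused element and collecting all non-trivial cycles gives (1 2 4 3 6 5 7).

(1 2 4 3 6 5 7)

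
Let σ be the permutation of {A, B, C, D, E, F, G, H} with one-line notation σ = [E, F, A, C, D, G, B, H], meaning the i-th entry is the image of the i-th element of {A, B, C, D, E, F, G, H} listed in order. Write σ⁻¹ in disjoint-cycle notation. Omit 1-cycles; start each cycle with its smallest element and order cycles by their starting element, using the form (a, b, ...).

First write σ in disjoint cycles: (A, E, D, C)(B, F, G).
Reversing each cycle (and rotating so the smallest element leads) gives σ⁻¹ = (A, C, D, E)(B, G, F).

(A, C, D, E)(B, G, F)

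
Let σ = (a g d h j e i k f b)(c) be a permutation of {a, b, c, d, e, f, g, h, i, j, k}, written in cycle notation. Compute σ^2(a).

d

a lies in the 10-cycle (a g d h j e i k f b).
Stepping 2 places around the cycle: a → g → d.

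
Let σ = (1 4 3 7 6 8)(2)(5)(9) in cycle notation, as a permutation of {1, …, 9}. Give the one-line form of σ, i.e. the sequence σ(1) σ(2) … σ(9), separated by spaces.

4 2 7 3 5 8 6 1 9

Image by image: 1↦4, 2↦2, 3↦7, 4↦3, 5↦5, 6↦8, 7↦6, 8↦1, 9↦9.
So the one-line form is 4 2 7 3 5 8 6 1 9.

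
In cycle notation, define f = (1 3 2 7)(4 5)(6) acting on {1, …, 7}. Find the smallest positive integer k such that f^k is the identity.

The disjoint cycles have lengths 4, 2, 1.
Since disjoint cycles commute, ord(f) = lcm(4, 2) = 4.

4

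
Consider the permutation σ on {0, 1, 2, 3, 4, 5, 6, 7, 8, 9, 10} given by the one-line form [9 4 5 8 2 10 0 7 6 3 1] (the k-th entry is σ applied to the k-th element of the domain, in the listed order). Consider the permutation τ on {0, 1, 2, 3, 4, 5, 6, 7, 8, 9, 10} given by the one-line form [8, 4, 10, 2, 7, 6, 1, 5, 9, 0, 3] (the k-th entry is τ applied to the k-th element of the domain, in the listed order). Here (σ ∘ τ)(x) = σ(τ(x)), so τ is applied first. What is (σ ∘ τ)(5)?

0

τ(5) = 6, then σ(6) = 0; composing gives (σ ∘ τ)(5) = 0.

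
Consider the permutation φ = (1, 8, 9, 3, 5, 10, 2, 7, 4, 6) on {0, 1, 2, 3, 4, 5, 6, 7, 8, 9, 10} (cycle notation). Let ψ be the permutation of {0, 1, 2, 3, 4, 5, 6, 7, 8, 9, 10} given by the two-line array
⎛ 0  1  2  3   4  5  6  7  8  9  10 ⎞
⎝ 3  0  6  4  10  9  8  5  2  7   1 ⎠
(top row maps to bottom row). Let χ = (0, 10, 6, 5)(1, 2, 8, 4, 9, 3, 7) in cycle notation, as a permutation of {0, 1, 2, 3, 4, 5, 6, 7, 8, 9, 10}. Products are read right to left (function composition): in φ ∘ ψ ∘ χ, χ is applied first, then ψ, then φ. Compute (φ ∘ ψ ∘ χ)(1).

Chase 1: χ(1) = 2; ψ(2) = 6; φ(6) = 1. Hence (φ ∘ ψ ∘ χ)(1) = 1.

1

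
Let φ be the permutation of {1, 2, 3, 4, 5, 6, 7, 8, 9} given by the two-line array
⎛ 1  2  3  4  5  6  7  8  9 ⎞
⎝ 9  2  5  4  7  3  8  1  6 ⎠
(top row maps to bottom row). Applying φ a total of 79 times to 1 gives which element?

6

Tracing 1 → 9 → … returns to 1 after 7 steps, so 1 lies in a 7-cycle (1, 9, 6, 3, 5, 7, 8).
On a 7-cycle, φ^7 is the identity, so φ^79 = φ^2 there (79 ≡ 2 mod 7).
Advancing 2 steps from 1: 1 → 9 → 6.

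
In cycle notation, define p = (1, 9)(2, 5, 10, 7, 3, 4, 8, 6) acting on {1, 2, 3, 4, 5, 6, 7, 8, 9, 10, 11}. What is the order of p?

8

The cycle type of p is (8, 2, 1).
Since disjoint cycles commute, ord(p) = lcm(8, 2) = 8.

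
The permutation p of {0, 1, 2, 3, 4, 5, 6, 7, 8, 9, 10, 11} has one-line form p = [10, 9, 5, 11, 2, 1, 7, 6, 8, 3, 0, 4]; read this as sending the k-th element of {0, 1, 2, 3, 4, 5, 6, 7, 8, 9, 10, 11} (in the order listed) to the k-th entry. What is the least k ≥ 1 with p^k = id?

Writing p as disjoint cycles, the cycle lengths are 7, 2, 2, 1.
The order is lcm(7, 2, 2) = 14.

14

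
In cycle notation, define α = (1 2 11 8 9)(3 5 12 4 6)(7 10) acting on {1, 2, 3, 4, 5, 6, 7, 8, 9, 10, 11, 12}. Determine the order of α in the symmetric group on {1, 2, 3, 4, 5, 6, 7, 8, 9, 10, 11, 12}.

The cycle type of α is (5, 5, 2).
Since disjoint cycles commute, ord(α) = lcm(5, 5, 2) = 10.

10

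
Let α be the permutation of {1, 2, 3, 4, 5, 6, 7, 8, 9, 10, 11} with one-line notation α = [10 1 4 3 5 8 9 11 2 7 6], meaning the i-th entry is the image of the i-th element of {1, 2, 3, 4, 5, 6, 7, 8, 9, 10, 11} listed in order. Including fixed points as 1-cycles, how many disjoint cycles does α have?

4

The cycle decomposition is (1 10 7 9 2)(3 4)(5)(6 8 11), which has 4 cycles (counting 1-cycles).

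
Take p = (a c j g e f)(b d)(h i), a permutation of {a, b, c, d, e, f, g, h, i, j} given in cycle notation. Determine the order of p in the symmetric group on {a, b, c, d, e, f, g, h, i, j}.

6

The cycle type of p is (6, 2, 2).
Since disjoint cycles commute, ord(p) = lcm(6, 2, 2) = 6.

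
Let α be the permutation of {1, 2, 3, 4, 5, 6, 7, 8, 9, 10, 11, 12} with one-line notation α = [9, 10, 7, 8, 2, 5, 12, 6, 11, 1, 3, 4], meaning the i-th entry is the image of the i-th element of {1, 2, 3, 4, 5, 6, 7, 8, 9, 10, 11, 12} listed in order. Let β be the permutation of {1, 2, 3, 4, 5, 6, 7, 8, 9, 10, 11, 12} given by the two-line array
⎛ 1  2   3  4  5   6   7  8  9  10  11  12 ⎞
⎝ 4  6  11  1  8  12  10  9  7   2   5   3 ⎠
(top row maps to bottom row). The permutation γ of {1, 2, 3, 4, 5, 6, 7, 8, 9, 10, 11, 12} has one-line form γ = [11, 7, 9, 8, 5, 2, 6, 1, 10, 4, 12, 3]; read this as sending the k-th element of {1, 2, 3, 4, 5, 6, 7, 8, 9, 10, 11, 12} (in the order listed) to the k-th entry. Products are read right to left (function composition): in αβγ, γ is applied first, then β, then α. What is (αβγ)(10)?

9

(αβγ)(10) = α(β(γ(10))). γ(10) = 4, then β(4) = 1, then α(1) = 9, so the result is 9.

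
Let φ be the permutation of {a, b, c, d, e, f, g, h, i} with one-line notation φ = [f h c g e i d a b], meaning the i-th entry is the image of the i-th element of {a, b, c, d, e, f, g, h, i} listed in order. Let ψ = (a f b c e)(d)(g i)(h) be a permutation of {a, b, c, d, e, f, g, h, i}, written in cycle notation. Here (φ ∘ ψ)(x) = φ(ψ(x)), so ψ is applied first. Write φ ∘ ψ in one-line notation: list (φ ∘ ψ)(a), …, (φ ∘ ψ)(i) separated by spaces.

i c e g f h b a d

(φ ∘ ψ)(x) = φ(ψ(x)). Computing each image: φ(ψ(a)) = φ(f) = i, φ(ψ(b)) = φ(c) = c, φ(ψ(c)) = φ(e) = e, φ(ψ(d)) = φ(d) = g, φ(ψ(e)) = φ(a) = f, φ(ψ(f)) = φ(b) = h, φ(ψ(g)) = φ(i) = b, φ(ψ(h)) = φ(h) = a, φ(ψ(i)) = φ(g) = d.
Hence φ ∘ ψ = [i c e g f h b a d].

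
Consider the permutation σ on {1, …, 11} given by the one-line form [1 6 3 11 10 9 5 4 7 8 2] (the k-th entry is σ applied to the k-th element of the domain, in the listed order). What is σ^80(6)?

2

Tracing 6 → 9 → … returns to 6 after 9 steps, so 6 lies in a 9-cycle (2 6 9 7 5 10 8 4 11).
Powers repeat with period 9 on this cycle, and 80 mod 9 = 8, so σ^80(6) = σ^8(6).
Advancing 8 steps from 6: 6 → 9 → 7 → 5 → 10 → 8 → 4 → 11 → 2.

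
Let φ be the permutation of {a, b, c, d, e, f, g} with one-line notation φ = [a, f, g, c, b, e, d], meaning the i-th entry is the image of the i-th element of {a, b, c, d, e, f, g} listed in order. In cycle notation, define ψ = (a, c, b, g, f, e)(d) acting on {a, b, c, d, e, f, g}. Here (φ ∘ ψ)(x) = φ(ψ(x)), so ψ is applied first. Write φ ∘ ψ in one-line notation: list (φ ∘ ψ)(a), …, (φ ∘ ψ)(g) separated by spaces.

Chase each element through ψ then φ: a → c → g; b → g → d; c → b → f; d → d → c; e → a → a; f → e → b; g → f → e.
Collecting the images, φ ∘ ψ = [g d f c a b e].

g d f c a b e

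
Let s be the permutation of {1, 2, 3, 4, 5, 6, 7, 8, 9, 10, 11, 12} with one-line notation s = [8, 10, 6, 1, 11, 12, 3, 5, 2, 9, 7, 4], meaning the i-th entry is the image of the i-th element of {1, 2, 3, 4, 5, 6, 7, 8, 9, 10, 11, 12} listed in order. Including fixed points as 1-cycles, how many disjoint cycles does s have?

The cycle decomposition is (1 8 5 11 7 3 6 12 4)(2 10 9), which has 2 cycles (counting 1-cycles).

2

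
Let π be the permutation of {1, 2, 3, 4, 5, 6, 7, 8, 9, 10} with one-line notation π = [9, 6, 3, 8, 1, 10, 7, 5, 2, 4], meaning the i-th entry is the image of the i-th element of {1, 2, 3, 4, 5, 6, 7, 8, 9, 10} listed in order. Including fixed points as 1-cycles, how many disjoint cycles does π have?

3

The cycle decomposition is (1, 9, 2, 6, 10, 4, 8, 5)(3)(7), which has 3 cycles (counting 1-cycles).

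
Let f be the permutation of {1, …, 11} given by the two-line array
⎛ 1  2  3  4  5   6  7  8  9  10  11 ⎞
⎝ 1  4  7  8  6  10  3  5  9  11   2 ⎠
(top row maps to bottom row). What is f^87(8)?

10

Tracing 8 → 5 → … returns to 8 after 7 steps, so 8 lies in a 7-cycle (2, 4, 8, 5, 6, 10, 11).
Since the cycle has length 7, f^87 acts on it the same as f^3 (87 mod 7 = 3).
Stepping 3 places around the cycle: 8 → 5 → 6 → 10.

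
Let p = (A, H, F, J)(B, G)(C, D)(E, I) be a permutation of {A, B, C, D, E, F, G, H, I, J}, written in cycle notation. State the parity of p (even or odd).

even

The cycle lengths are 4, 2, 2, 2.
A cycle is odd iff its length is even; p has 4 even-length cycles, so sgn(p) = (−1)^4 and p is even.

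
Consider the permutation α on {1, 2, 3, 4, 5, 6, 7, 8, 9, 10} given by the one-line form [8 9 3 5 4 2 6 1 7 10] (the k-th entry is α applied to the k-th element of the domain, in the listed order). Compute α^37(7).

Tracing 7 → 6 → … returns to 7 after 4 steps, so 7 lies in a 4-cycle (2, 9, 7, 6).
Since the cycle has length 4, α^37 acts on it the same as α^1 (37 mod 4 = 1).
Stepping 1 place around the cycle: 7 → 6.

6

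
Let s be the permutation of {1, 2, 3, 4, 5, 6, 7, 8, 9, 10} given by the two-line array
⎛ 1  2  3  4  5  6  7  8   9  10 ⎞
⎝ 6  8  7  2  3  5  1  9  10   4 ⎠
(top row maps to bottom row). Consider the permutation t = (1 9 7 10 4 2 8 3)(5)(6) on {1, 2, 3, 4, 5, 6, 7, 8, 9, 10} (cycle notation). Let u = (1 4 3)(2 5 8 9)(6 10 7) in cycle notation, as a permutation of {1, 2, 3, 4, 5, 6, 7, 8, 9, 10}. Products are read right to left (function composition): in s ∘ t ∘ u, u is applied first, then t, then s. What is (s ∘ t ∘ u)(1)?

Chase 1: u(1) = 4; t(4) = 2; s(2) = 8. Hence (s ∘ t ∘ u)(1) = 8.

8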